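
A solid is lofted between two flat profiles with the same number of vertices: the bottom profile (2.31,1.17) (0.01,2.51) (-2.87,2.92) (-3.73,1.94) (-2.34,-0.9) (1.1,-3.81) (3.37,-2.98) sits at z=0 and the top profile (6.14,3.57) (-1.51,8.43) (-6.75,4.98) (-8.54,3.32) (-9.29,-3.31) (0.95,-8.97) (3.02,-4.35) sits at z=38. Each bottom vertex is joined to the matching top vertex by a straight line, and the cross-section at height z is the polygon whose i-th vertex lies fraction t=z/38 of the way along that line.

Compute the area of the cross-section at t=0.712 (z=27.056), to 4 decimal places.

Area at t=0.712: 115.2780

Cross-section at t=0.712: each vertex is (1-t)·p0[i] + t·p1[i].
  v1: (1-0.712)·(2.31,1.17) + 0.712·(6.14,3.57) = (5.0370,2.8788)
  v2: (1-0.712)·(0.01,2.51) + 0.712·(-1.51,8.43) = (-1.0722,6.7250)
  v3: (1-0.712)·(-2.87,2.92) + 0.712·(-6.75,4.98) = (-5.6326,4.3867)
  v4: (1-0.712)·(-3.73,1.94) + 0.712·(-8.54,3.32) = (-7.1547,2.9226)
  v5: (1-0.712)·(-2.34,-0.9) + 0.712·(-9.29,-3.31) = (-7.2884,-2.6159)
  v6: (1-0.712)·(1.1,-3.81) + 0.712·(0.95,-8.97) = (0.9932,-7.4839)
  v7: (1-0.712)·(3.37,-2.98) + 0.712·(3.02,-4.35) = (3.1208,-3.9554)
Shoelace sum Σ(x_i·y_{i+1} − x_{i+1}·y_i):
  i=1: 5.0370·6.7250 − -1.0722·2.8788 = +36.9605 (running +36.9605)
  i=2: -1.0722·4.3867 − -5.6326·6.7250 = +33.1756 (running +70.1361)
  i=3: -5.6326·2.9226 − -7.1547·4.3867 = +14.9243 (running +85.0604)
  i=4: -7.1547·-2.6159 − -7.2884·2.9226 = +40.0170 (running +125.0773)
  i=5: -7.2884·-7.4839 − 0.9932·-2.6159 = +57.1439 (running +182.2213)
  i=6: 0.9932·-3.9554 − 3.1208·-7.4839 = +19.4273 (running +201.6485)
  i=7: 3.1208·2.8788 − 5.0370·-3.9554 = +28.9076 (running +230.5561)
Area = |Σ|/2 = |230.5561|/2 = 115.2780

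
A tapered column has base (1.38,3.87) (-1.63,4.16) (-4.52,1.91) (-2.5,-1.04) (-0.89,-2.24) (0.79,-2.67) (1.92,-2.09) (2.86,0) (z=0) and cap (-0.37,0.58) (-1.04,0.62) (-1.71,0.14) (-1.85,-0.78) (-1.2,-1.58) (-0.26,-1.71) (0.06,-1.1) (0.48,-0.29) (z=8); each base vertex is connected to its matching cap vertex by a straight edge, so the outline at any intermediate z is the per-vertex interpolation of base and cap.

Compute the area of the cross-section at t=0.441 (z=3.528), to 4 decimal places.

Cross-section at t=0.441: each vertex is (1-t)·p0[i] + t·p1[i].
  v1: (1-0.441)·(1.38,3.87) + 0.441·(-0.37,0.58) = (0.6082,2.4191)
  v2: (1-0.441)·(-1.63,4.16) + 0.441·(-1.04,0.62) = (-1.3698,2.5989)
  v3: (1-0.441)·(-4.52,1.91) + 0.441·(-1.71,0.14) = (-3.2808,1.1294)
  v4: (1-0.441)·(-2.5,-1.04) + 0.441·(-1.85,-0.78) = (-2.2134,-0.9253)
  v5: (1-0.441)·(-0.89,-2.24) + 0.441·(-1.2,-1.58) = (-1.0267,-1.9489)
  v6: (1-0.441)·(0.79,-2.67) + 0.441·(-0.26,-1.71) = (0.3269,-2.2466)
  v7: (1-0.441)·(1.92,-2.09) + 0.441·(0.06,-1.1) = (1.0997,-1.6534)
  v8: (1-0.441)·(2.86,0) + 0.441·(0.48,-0.29) = (1.8104,-0.1279)
Shoelace sum Σ(x_i·y_{i+1} − x_{i+1}·y_i):
  i=1: 0.6082·2.5989 − -1.3698·2.4191 = +4.8945 (running +4.8945)
  i=2: -1.3698·1.1294 − -3.2808·2.5989 = +6.9792 (running +11.8737)
  i=3: -3.2808·-0.9253 − -2.2134·1.1294 = +5.5357 (running +17.4094)
  i=4: -2.2134·-1.9489 − -1.0267·-0.9253 = +3.3636 (running +20.7730)
  i=5: -1.0267·-2.2466 − 0.3269·-1.9489 = +2.9439 (running +23.7168)
  i=6: 0.3269·-1.6534 − 1.0997·-2.2466 = +1.9301 (running +25.6470)
  i=7: 1.0997·-0.1279 − 1.8104·-1.6534 = +2.8527 (running +28.4997)
  i=8: 1.8104·2.4191 − 0.6082·-0.1279 = +4.4574 (running +32.9571)
Area = |Σ|/2 = |32.9571|/2 = 16.4785

Area at t=0.441: 16.4785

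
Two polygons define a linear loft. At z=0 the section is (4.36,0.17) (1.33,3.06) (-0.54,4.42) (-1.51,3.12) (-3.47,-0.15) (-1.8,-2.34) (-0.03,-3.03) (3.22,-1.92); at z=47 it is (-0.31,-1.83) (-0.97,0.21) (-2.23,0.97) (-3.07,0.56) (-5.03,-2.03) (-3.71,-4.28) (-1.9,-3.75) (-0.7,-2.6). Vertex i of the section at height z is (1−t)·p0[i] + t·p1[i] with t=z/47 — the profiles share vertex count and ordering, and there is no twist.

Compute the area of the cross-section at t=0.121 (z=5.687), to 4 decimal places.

Cross-section at t=0.121: each vertex is (1-t)·p0[i] + t·p1[i].
  v1: (1-0.121)·(4.36,0.17) + 0.121·(-0.31,-1.83) = (3.7949,-0.0720)
  v2: (1-0.121)·(1.33,3.06) + 0.121·(-0.97,0.21) = (1.0517,2.7151)
  v3: (1-0.121)·(-0.54,4.42) + 0.121·(-2.23,0.97) = (-0.7445,4.0026)
  v4: (1-0.121)·(-1.51,3.12) + 0.121·(-3.07,0.56) = (-1.6988,2.8102)
  v5: (1-0.121)·(-3.47,-0.15) + 0.121·(-5.03,-2.03) = (-3.6588,-0.3775)
  v6: (1-0.121)·(-1.8,-2.34) + 0.121·(-3.71,-4.28) = (-2.0311,-2.5747)
  v7: (1-0.121)·(-0.03,-3.03) + 0.121·(-1.9,-3.75) = (-0.2563,-3.1171)
  v8: (1-0.121)·(3.22,-1.92) + 0.121·(-0.7,-2.6) = (2.7457,-2.0023)
Shoelace sum Σ(x_i·y_{i+1} − x_{i+1}·y_i):
  i=1: 3.7949·2.7151 − 1.0517·-0.0720 = +10.3795 (running +10.3795)
  i=2: 1.0517·4.0026 − -0.7445·2.7151 = +6.2309 (running +16.6104)
  i=3: -0.7445·2.8102 − -1.6988·4.0026 = +4.7072 (running +21.3176)
  i=4: -1.6988·-0.3775 − -3.6588·2.8102 = +10.9232 (running +32.2408)
  i=5: -3.6588·-2.5747 − -2.0311·-0.3775 = +8.6537 (running +40.8945)
  i=6: -2.0311·-3.1171 − -0.2563·-2.5747 = +5.6714 (running +46.5659)
  i=7: -0.2563·-2.0023 − 2.7457·-3.1171 = +9.0717 (running +55.6376)
  i=8: 2.7457·-0.0720 − 3.7949·-2.0023 = +7.4008 (running +63.0384)
Area = |Σ|/2 = |63.0384|/2 = 31.5192

Area at t=0.121: 31.5192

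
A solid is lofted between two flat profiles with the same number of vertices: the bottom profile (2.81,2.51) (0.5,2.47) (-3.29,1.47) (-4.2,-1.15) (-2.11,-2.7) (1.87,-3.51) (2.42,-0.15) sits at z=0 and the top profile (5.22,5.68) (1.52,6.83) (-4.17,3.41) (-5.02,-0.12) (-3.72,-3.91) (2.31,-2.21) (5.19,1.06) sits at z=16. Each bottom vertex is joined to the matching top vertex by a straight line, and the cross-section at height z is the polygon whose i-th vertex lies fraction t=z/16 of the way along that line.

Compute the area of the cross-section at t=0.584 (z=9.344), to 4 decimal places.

Area at t=0.584: 55.0156

Cross-section at t=0.584: each vertex is (1-t)·p0[i] + t·p1[i].
  v1: (1-0.584)·(2.81,2.51) + 0.584·(5.22,5.68) = (4.2174,4.3613)
  v2: (1-0.584)·(0.5,2.47) + 0.584·(1.52,6.83) = (1.0957,5.0162)
  v3: (1-0.584)·(-3.29,1.47) + 0.584·(-4.17,3.41) = (-3.8039,2.6030)
  v4: (1-0.584)·(-4.2,-1.15) + 0.584·(-5.02,-0.12) = (-4.6789,-0.5485)
  v5: (1-0.584)·(-2.11,-2.7) + 0.584·(-3.72,-3.91) = (-3.0502,-3.4066)
  v6: (1-0.584)·(1.87,-3.51) + 0.584·(2.31,-2.21) = (2.1270,-2.7508)
  v7: (1-0.584)·(2.42,-0.15) + 0.584·(5.19,1.06) = (4.0377,0.5566)
Shoelace sum Σ(x_i·y_{i+1} − x_{i+1}·y_i):
  i=1: 4.2174·5.0162 − 1.0957·4.3613 = +16.3771 (running +16.3771)
  i=2: 1.0957·2.6030 − -3.8039·5.0162 = +21.9334 (running +38.3105)
  i=3: -3.8039·-0.5485 − -4.6789·2.6030 = +14.2653 (running +52.5758)
  i=4: -4.6789·-3.4066 − -3.0502·-0.5485 = +14.2663 (running +66.8421)
  i=5: -3.0502·-2.7508 − 2.1270·-3.4066 = +15.6364 (running +82.4785)
  i=6: 2.1270·0.5566 − 4.0377·-2.7508 = +12.2908 (running +94.7693)
  i=7: 4.0377·4.3613 − 4.2174·0.5566 = +15.2619 (running +110.0311)
Area = |Σ|/2 = |110.0311|/2 = 55.0156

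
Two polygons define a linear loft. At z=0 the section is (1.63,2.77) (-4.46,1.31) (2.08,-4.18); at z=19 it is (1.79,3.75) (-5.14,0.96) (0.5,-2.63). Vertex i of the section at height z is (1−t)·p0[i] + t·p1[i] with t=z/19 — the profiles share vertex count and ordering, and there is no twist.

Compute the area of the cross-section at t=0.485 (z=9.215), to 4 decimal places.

Cross-section at t=0.485: each vertex is (1-t)·p0[i] + t·p1[i].
  v1: (1-0.485)·(1.63,2.77) + 0.485·(1.79,3.75) = (1.7076,3.2453)
  v2: (1-0.485)·(-4.46,1.31) + 0.485·(-5.14,0.96) = (-4.7898,1.1402)
  v3: (1-0.485)·(2.08,-4.18) + 0.485·(0.5,-2.63) = (1.3137,-3.4282)
Shoelace sum Σ(x_i·y_{i+1} − x_{i+1}·y_i):
  i=1: 1.7076·1.1402 − -4.7898·3.2453 = +17.4914 (running +17.4914)
  i=2: -4.7898·-3.4282 − 1.3137·1.1402 = +14.9227 (running +32.4141)
  i=3: 1.3137·3.2453 − 1.7076·-3.4282 = +10.1174 (running +42.5315)
Area = |Σ|/2 = |42.5315|/2 = 21.2658

Area at t=0.485: 21.2658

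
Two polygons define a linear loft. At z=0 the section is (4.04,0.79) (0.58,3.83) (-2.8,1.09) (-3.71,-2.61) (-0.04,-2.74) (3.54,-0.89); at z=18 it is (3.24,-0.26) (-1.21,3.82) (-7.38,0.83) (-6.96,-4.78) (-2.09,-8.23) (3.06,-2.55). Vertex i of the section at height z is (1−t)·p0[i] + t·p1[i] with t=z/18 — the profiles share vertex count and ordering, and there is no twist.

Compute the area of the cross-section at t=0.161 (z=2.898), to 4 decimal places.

Cross-section at t=0.161: each vertex is (1-t)·p0[i] + t·p1[i].
  v1: (1-0.161)·(4.04,0.79) + 0.161·(3.24,-0.26) = (3.9112,0.6210)
  v2: (1-0.161)·(0.58,3.83) + 0.161·(-1.21,3.82) = (0.2918,3.8284)
  v3: (1-0.161)·(-2.8,1.09) + 0.161·(-7.38,0.83) = (-3.5374,1.0481)
  v4: (1-0.161)·(-3.71,-2.61) + 0.161·(-6.96,-4.78) = (-4.2332,-2.9594)
  v5: (1-0.161)·(-0.04,-2.74) + 0.161·(-2.09,-8.23) = (-0.3700,-3.6239)
  v6: (1-0.161)·(3.54,-0.89) + 0.161·(3.06,-2.55) = (3.4627,-1.1573)
Shoelace sum Σ(x_i·y_{i+1} − x_{i+1}·y_i):
  i=1: 3.9112·3.8284 − 0.2918·0.6210 = +14.7924 (running +14.7924)
  i=2: 0.2918·1.0481 − -3.5374·3.8284 = +13.8483 (running +28.6407)
  i=3: -3.5374·-2.9594 − -4.2332·1.0481 = +14.9055 (running +43.5462)
  i=4: -4.2332·-3.6239 − -0.3700·-2.9594 = +14.2457 (running +57.7919)
  i=5: -0.3700·-1.1573 − 3.4627·-3.6239 = +12.9768 (running +70.7687)
  i=6: 3.4627·0.6210 − 3.9112·-1.1573 = +6.6765 (running +77.4451)
Area = |Σ|/2 = |77.4451|/2 = 38.7226

Area at t=0.161: 38.7226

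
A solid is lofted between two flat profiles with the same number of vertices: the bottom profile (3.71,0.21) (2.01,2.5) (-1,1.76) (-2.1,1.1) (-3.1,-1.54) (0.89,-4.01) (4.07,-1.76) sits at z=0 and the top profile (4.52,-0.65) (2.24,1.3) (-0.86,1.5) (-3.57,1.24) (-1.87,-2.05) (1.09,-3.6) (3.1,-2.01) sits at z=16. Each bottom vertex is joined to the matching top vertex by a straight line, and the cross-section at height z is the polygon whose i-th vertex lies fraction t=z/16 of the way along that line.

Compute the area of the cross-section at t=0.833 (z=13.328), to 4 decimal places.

Area at t=0.833: 26.0427

Cross-section at t=0.833: each vertex is (1-t)·p0[i] + t·p1[i].
  v1: (1-0.833)·(3.71,0.21) + 0.833·(4.52,-0.65) = (4.3847,-0.5064)
  v2: (1-0.833)·(2.01,2.5) + 0.833·(2.24,1.3) = (2.2016,1.5004)
  v3: (1-0.833)·(-1,1.76) + 0.833·(-0.86,1.5) = (-0.8834,1.5434)
  v4: (1-0.833)·(-2.1,1.1) + 0.833·(-3.57,1.24) = (-3.3245,1.2166)
  v5: (1-0.833)·(-3.1,-1.54) + 0.833·(-1.87,-2.05) = (-2.0754,-1.9648)
  v6: (1-0.833)·(0.89,-4.01) + 0.833·(1.09,-3.6) = (1.0566,-3.6685)
  v7: (1-0.833)·(4.07,-1.76) + 0.833·(3.1,-2.01) = (3.2620,-1.9682)
Shoelace sum Σ(x_i·y_{i+1} − x_{i+1}·y_i):
  i=1: 4.3847·1.5004 − 2.2016·-0.5064 = +7.6937 (running +7.6937)
  i=2: 2.2016·1.5434 − -0.8834·1.5004 = +4.7234 (running +12.4171)
  i=3: -0.8834·1.2166 − -3.3245·1.5434 = +4.0564 (running +16.4735)
  i=4: -3.3245·-1.9648 − -2.0754·1.2166 = +9.0571 (running +25.5306)
  i=5: -2.0754·-3.6685 − 1.0566·-1.9648 = +9.6896 (running +35.2202)
  i=6: 1.0566·-1.9682 − 3.2620·-3.6685 = +9.8869 (running +45.1070)
  i=7: 3.2620·-0.5064 − 4.3847·-1.9682 = +6.9784 (running +52.0855)
Area = |Σ|/2 = |52.0855|/2 = 26.0427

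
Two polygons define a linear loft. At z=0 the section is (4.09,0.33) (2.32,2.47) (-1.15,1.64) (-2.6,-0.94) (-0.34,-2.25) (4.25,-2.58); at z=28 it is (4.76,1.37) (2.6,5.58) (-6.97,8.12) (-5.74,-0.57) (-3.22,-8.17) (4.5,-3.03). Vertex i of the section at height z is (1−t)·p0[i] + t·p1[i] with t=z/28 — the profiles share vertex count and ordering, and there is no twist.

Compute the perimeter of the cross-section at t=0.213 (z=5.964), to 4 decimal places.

Cross-section at t=0.213: each vertex is (1-t)·p0[i] + t·p1[i].
  v1: (1-0.213)·(4.09,0.33) + 0.213·(4.76,1.37) = (4.2327,0.5515)
  v2: (1-0.213)·(2.32,2.47) + 0.213·(2.6,5.58) = (2.3796,3.1324)
  v3: (1-0.213)·(-1.15,1.64) + 0.213·(-6.97,8.12) = (-2.3897,3.0202)
  v4: (1-0.213)·(-2.6,-0.94) + 0.213·(-5.74,-0.57) = (-3.2688,-0.8612)
  v5: (1-0.213)·(-0.34,-2.25) + 0.213·(-3.22,-8.17) = (-0.9534,-3.5110)
  v6: (1-0.213)·(4.25,-2.58) + 0.213·(4.5,-3.03) = (4.3033,-2.6759)
Perimeter = Σ |v_{i+1} − v_i|:
  edge 1→2: √(-1.8531² + 2.5809²) = 3.1773 (running 3.1773)
  edge 2→3: √(-4.7693² + -0.1122²) = 4.7706 (running 7.9479)
  edge 3→4: √(-0.8792² + -3.8814²) = 3.9798 (running 11.9276)
  edge 4→5: √(2.3154² + -2.6498²) = 3.5188 (running 15.4465)
  edge 5→6: √(5.2567² + 0.8351²) = 5.3226 (running 20.7691)
  edge 6→1: √(-0.0705² + 3.2274²) = 3.2281 (running 23.9972)
Perimeter = 23.9972

Perimeter at t=0.213: 23.9972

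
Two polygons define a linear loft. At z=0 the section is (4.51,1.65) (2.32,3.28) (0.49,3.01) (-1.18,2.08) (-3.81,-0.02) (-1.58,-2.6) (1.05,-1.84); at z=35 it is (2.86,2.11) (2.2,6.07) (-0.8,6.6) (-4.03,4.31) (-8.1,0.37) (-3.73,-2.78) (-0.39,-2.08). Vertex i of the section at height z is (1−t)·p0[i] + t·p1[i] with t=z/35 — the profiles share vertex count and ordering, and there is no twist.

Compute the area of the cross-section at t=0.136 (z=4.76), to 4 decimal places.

Cross-section at t=0.136: each vertex is (1-t)·p0[i] + t·p1[i].
  v1: (1-0.136)·(4.51,1.65) + 0.136·(2.86,2.11) = (4.2856,1.7126)
  v2: (1-0.136)·(2.32,3.28) + 0.136·(2.2,6.07) = (2.3037,3.6594)
  v3: (1-0.136)·(0.49,3.01) + 0.136·(-0.8,6.6) = (0.3146,3.4982)
  v4: (1-0.136)·(-1.18,2.08) + 0.136·(-4.03,4.31) = (-1.5676,2.3833)
  v5: (1-0.136)·(-3.81,-0.02) + 0.136·(-8.1,0.37) = (-4.3934,0.0330)
  v6: (1-0.136)·(-1.58,-2.6) + 0.136·(-3.73,-2.78) = (-1.8724,-2.6245)
  v7: (1-0.136)·(1.05,-1.84) + 0.136·(-0.39,-2.08) = (0.8542,-1.8726)
Shoelace sum Σ(x_i·y_{i+1} − x_{i+1}·y_i):
  i=1: 4.2856·3.6594 − 2.3037·1.7126 = +11.7377 (running +11.7377)
  i=2: 2.3037·3.4982 − 0.3146·3.6594 = +6.9077 (running +18.6454)
  i=3: 0.3146·2.3833 − -1.5676·3.4982 = +6.2335 (running +24.8789)
  i=4: -1.5676·0.0330 − -4.3934·2.3833 = +10.4190 (running +35.2979)
  i=5: -4.3934·-2.6245 − -1.8724·0.0330 = +11.5924 (running +46.8903)
  i=6: -1.8724·-1.8726 − 0.8542·-2.6245 = +5.7481 (running +52.6384)
  i=7: 0.8542·1.7126 − 4.2856·-1.8726 = +9.4882 (running +62.1266)
Area = |Σ|/2 = |62.1266|/2 = 31.0633

Area at t=0.136: 31.0633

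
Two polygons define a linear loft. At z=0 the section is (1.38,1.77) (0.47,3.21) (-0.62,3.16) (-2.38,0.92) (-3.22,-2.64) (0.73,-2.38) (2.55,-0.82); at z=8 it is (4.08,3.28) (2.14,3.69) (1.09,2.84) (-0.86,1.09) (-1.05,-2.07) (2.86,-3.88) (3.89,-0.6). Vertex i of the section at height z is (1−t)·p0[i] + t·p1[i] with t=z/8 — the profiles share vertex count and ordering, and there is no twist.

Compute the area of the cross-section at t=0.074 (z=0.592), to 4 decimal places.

Area at t=0.074: 22.4680

Cross-section at t=0.074: each vertex is (1-t)·p0[i] + t·p1[i].
  v1: (1-0.074)·(1.38,1.77) + 0.074·(4.08,3.28) = (1.5798,1.8817)
  v2: (1-0.074)·(0.47,3.21) + 0.074·(2.14,3.69) = (0.5936,3.2455)
  v3: (1-0.074)·(-0.62,3.16) + 0.074·(1.09,2.84) = (-0.4935,3.1363)
  v4: (1-0.074)·(-2.38,0.92) + 0.074·(-0.86,1.09) = (-2.2675,0.9326)
  v5: (1-0.074)·(-3.22,-2.64) + 0.074·(-1.05,-2.07) = (-3.0594,-2.5978)
  v6: (1-0.074)·(0.73,-2.38) + 0.074·(2.86,-3.88) = (0.8876,-2.4910)
  v7: (1-0.074)·(2.55,-0.82) + 0.074·(3.89,-0.6) = (2.6492,-0.8037)
Shoelace sum Σ(x_i·y_{i+1} − x_{i+1}·y_i):
  i=1: 1.5798·3.2455 − 0.5936·1.8817 = +4.0103 (running +4.0103)
  i=2: 0.5936·3.1363 − -0.4935·3.2455 = +3.4632 (running +7.4735)
  i=3: -0.4935·0.9326 − -2.2675·3.1363 = +6.6515 (running +14.1250)
  i=4: -2.2675·-2.5978 − -3.0594·0.9326 = +8.7438 (running +22.8687)
  i=5: -3.0594·-2.4910 − 0.8876·-2.5978 = +9.9269 (running +32.7956)
  i=6: 0.8876·-0.8037 − 2.6492·-2.4910 = +5.8857 (running +38.6813)
  i=7: 2.6492·1.8817 − 1.5798·-0.8037 = +6.2547 (running +44.9360)
Area = |Σ|/2 = |44.9360|/2 = 22.4680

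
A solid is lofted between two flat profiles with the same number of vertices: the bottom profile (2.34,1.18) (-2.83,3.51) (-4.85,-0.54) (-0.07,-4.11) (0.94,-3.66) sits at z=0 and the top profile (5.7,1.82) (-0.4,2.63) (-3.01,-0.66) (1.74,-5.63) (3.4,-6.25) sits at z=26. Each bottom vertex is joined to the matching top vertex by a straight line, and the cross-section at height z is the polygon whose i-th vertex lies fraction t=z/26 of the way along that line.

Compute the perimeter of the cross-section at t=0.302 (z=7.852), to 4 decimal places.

Perimeter at t=0.302: 23.6560

Cross-section at t=0.302: each vertex is (1-t)·p0[i] + t·p1[i].
  v1: (1-0.302)·(2.34,1.18) + 0.302·(5.7,1.82) = (3.3547,1.3733)
  v2: (1-0.302)·(-2.83,3.51) + 0.302·(-0.4,2.63) = (-2.0961,3.2442)
  v3: (1-0.302)·(-4.85,-0.54) + 0.302·(-3.01,-0.66) = (-4.2943,-0.5762)
  v4: (1-0.302)·(-0.07,-4.11) + 0.302·(1.74,-5.63) = (0.4766,-4.5690)
  v5: (1-0.302)·(0.94,-3.66) + 0.302·(3.4,-6.25) = (1.6829,-4.4422)
Perimeter = Σ |v_{i+1} − v_i|:
  edge 1→2: √(-5.4509² + 1.8710²) = 5.7630 (running 5.7630)
  edge 2→3: √(-2.1982² + -3.8205²) = 4.4077 (running 10.1707)
  edge 3→4: √(4.7709² + -3.9928²) = 6.2213 (running 16.3920)
  edge 4→5: √(1.2063² + 0.1269²) = 1.2130 (running 17.6050)
  edge 5→1: √(1.6718² + 5.8155²) = 6.0510 (running 23.6560)
Perimeter = 23.6560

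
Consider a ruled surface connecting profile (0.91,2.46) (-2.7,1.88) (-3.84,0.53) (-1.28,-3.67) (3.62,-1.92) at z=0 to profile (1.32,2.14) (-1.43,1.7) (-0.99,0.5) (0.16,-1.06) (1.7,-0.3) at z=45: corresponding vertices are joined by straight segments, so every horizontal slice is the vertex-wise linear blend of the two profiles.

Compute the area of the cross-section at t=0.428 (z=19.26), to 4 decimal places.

Cross-section at t=0.428: each vertex is (1-t)·p0[i] + t·p1[i].
  v1: (1-0.428)·(0.91,2.46) + 0.428·(1.32,2.14) = (1.0855,2.3230)
  v2: (1-0.428)·(-2.7,1.88) + 0.428·(-1.43,1.7) = (-2.1564,1.8030)
  v3: (1-0.428)·(-3.84,0.53) + 0.428·(-0.99,0.5) = (-2.6202,0.5172)
  v4: (1-0.428)·(-1.28,-3.67) + 0.428·(0.16,-1.06) = (-0.6637,-2.5529)
  v5: (1-0.428)·(3.62,-1.92) + 0.428·(1.7,-0.3) = (2.7982,-1.2266)
Shoelace sum Σ(x_i·y_{i+1} − x_{i+1}·y_i):
  i=1: 1.0855·1.8030 − -2.1564·2.3230 = +6.9666 (running +6.9666)
  i=2: -2.1564·0.5172 − -2.6202·1.8030 = +3.6089 (running +10.5755)
  i=3: -2.6202·-2.5529 − -0.6637·0.5172 = +7.0324 (running +17.6079)
  i=4: -0.6637·-1.2266 − 2.7982·-2.5529 = +7.9578 (running +25.5656)
  i=5: 2.7982·2.3230 − 1.0855·-1.2266 = +7.8319 (running +33.3976)
Area = |Σ|/2 = |33.3976|/2 = 16.6988

Area at t=0.428: 16.6988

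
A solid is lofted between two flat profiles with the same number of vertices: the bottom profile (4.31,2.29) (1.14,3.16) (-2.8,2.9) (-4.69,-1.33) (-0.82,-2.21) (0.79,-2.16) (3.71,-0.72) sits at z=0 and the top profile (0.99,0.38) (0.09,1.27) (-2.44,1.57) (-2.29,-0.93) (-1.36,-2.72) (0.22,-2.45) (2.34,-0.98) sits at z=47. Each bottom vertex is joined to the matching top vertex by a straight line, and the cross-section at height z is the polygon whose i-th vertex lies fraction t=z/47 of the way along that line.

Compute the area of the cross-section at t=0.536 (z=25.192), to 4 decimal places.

Cross-section at t=0.536: each vertex is (1-t)·p0[i] + t·p1[i].
  v1: (1-0.536)·(4.31,2.29) + 0.536·(0.99,0.38) = (2.5305,1.2662)
  v2: (1-0.536)·(1.14,3.16) + 0.536·(0.09,1.27) = (0.5772,2.1470)
  v3: (1-0.536)·(-2.8,2.9) + 0.536·(-2.44,1.57) = (-2.6070,2.1871)
  v4: (1-0.536)·(-4.69,-1.33) + 0.536·(-2.29,-0.93) = (-3.4036,-1.1156)
  v5: (1-0.536)·(-0.82,-2.21) + 0.536·(-1.36,-2.72) = (-1.1094,-2.4834)
  v6: (1-0.536)·(0.79,-2.16) + 0.536·(0.22,-2.45) = (0.4845,-2.3154)
  v7: (1-0.536)·(3.71,-0.72) + 0.536·(2.34,-0.98) = (2.9757,-0.8594)
Shoelace sum Σ(x_i·y_{i+1} − x_{i+1}·y_i):
  i=1: 2.5305·2.1470 − 0.5772·1.2662 = +4.7020 (running +4.7020)
  i=2: 0.5772·2.1871 − -2.6070·2.1470 = +6.8596 (running +11.5616)
  i=3: -2.6070·-1.1156 − -3.4036·2.1871 = +10.3525 (running +21.9141)
  i=4: -3.4036·-2.4834 − -1.1094·-1.1156 = +7.2147 (running +29.1288)
  i=5: -1.1094·-2.3154 − 0.4845·-2.4834 = +3.7720 (running +32.9007)
  i=6: 0.4845·-0.8594 − 2.9757·-2.3154 = +6.4737 (running +39.3744)
  i=7: 2.9757·1.2662 − 2.5305·-0.8594 = +5.9425 (running +45.3169)
Area = |Σ|/2 = |45.3169|/2 = 22.6585

Area at t=0.536: 22.6585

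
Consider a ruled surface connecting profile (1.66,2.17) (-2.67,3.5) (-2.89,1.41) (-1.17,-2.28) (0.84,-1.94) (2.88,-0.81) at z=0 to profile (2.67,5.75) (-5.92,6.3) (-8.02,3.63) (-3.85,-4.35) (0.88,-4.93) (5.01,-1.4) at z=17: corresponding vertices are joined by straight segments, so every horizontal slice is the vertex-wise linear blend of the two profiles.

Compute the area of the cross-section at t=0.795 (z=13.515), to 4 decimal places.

Cross-section at t=0.795: each vertex is (1-t)·p0[i] + t·p1[i].
  v1: (1-0.795)·(1.66,2.17) + 0.795·(2.67,5.75) = (2.4630,5.0161)
  v2: (1-0.795)·(-2.67,3.5) + 0.795·(-5.92,6.3) = (-5.2538,5.7260)
  v3: (1-0.795)·(-2.89,1.41) + 0.795·(-8.02,3.63) = (-6.9683,3.1749)
  v4: (1-0.795)·(-1.17,-2.28) + 0.795·(-3.85,-4.35) = (-3.3006,-3.9257)
  v5: (1-0.795)·(0.84,-1.94) + 0.795·(0.88,-4.93) = (0.8718,-4.3171)
  v6: (1-0.795)·(2.88,-0.81) + 0.795·(5.01,-1.4) = (4.5733,-1.2791)
Shoelace sum Σ(x_i·y_{i+1} − x_{i+1}·y_i):
  i=1: 2.4630·5.7260 − -5.2538·5.0161 = +40.4562 (running +40.4562)
  i=2: -5.2538·3.1749 − -6.9683·5.7260 = +23.2206 (running +63.6768)
  i=3: -6.9683·-3.9257 − -3.3006·3.1749 = +37.8344 (running +101.5112)
  i=4: -3.3006·-4.3171 − 0.8718·-3.9257 = +17.6712 (running +119.1824)
  i=5: 0.8718·-1.2791 − 4.5733·-4.3171 = +18.6283 (running +137.8107)
  i=6: 4.5733·5.0161 − 2.4630·-1.2791 = +26.0906 (running +163.9014)
Area = |Σ|/2 = |163.9014|/2 = 81.9507

Area at t=0.795: 81.9507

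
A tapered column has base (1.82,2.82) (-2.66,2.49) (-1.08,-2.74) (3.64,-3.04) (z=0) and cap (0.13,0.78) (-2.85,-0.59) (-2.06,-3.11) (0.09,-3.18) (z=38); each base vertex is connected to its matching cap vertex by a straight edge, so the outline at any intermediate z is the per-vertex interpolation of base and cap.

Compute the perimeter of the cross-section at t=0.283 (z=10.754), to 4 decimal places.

Perimeter at t=0.283: 18.2448

Cross-section at t=0.283: each vertex is (1-t)·p0[i] + t·p1[i].
  v1: (1-0.283)·(1.82,2.82) + 0.283·(0.13,0.78) = (1.3417,2.2427)
  v2: (1-0.283)·(-2.66,2.49) + 0.283·(-2.85,-0.59) = (-2.7138,1.6184)
  v3: (1-0.283)·(-1.08,-2.74) + 0.283·(-2.06,-3.11) = (-1.3573,-2.8447)
  v4: (1-0.283)·(3.64,-3.04) + 0.283·(0.09,-3.18) = (2.6354,-3.0796)
Perimeter = Σ |v_{i+1} − v_i|:
  edge 1→2: √(-4.0555² + -0.6243²) = 4.1033 (running 4.1033)
  edge 2→3: √(1.3564² + -4.4631²) = 4.6646 (running 8.7679)
  edge 3→4: √(3.9927² + -0.2349²) = 3.9996 (running 12.7675)
  edge 4→1: √(-1.2936² + 5.3223²) = 5.4773 (running 18.2448)
Perimeter = 18.2448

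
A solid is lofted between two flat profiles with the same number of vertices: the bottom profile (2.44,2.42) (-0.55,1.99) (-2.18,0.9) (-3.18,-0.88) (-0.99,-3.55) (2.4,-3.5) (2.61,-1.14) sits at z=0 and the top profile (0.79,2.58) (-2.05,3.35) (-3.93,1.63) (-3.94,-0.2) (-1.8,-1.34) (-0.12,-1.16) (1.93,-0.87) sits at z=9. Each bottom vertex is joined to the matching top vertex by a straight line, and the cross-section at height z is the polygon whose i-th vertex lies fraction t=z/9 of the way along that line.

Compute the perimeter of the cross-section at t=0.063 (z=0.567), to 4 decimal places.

Cross-section at t=0.063: each vertex is (1-t)·p0[i] + t·p1[i].
  v1: (1-0.063)·(2.44,2.42) + 0.063·(0.79,2.58) = (2.3361,2.4301)
  v2: (1-0.063)·(-0.55,1.99) + 0.063·(-2.05,3.35) = (-0.6445,2.0757)
  v3: (1-0.063)·(-2.18,0.9) + 0.063·(-3.93,1.63) = (-2.2903,0.9460)
  v4: (1-0.063)·(-3.18,-0.88) + 0.063·(-3.94,-0.2) = (-3.2279,-0.8372)
  v5: (1-0.063)·(-0.99,-3.55) + 0.063·(-1.8,-1.34) = (-1.0410,-3.4108)
  v6: (1-0.063)·(2.4,-3.5) + 0.063·(-0.12,-1.16) = (2.2412,-3.3526)
  v7: (1-0.063)·(2.61,-1.14) + 0.063·(1.93,-0.87) = (2.5672,-1.1230)
Perimeter = Σ |v_{i+1} − v_i|:
  edge 1→2: √(-2.9806² + -0.3544²) = 3.0015 (running 3.0015)
  edge 2→3: √(-1.6458² + -1.1297²) = 1.9962 (running 4.9977)
  edge 3→4: √(-0.9376² + -1.7832²) = 2.0146 (running 7.0124)
  edge 4→5: √(2.1869² + -2.5736²) = 3.3772 (running 10.3896)
  edge 5→6: √(3.2823² + 0.0582²) = 3.2828 (running 13.6724)
  edge 6→7: √(0.3259² + 2.2296²) = 2.2533 (running 15.9257)
  edge 7→1: √(-0.2311² + 3.5531²) = 3.5606 (running 19.4862)
Perimeter = 19.4862

Perimeter at t=0.063: 19.4862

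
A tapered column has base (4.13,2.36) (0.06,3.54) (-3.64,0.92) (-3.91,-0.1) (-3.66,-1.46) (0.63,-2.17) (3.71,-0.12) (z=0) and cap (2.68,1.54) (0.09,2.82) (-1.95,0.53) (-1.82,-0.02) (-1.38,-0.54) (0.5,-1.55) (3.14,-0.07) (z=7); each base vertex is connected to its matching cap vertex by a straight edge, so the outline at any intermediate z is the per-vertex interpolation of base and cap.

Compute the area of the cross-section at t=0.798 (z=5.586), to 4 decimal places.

Cross-section at t=0.798: each vertex is (1-t)·p0[i] + t·p1[i].
  v1: (1-0.798)·(4.13,2.36) + 0.798·(2.68,1.54) = (2.9729,1.7056)
  v2: (1-0.798)·(0.06,3.54) + 0.798·(0.09,2.82) = (0.0839,2.9654)
  v3: (1-0.798)·(-3.64,0.92) + 0.798·(-1.95,0.53) = (-2.2914,0.6088)
  v4: (1-0.798)·(-3.91,-0.1) + 0.798·(-1.82,-0.02) = (-2.2422,-0.0362)
  v5: (1-0.798)·(-3.66,-1.46) + 0.798·(-1.38,-0.54) = (-1.8406,-0.7258)
  v6: (1-0.798)·(0.63,-2.17) + 0.798·(0.5,-1.55) = (0.5263,-1.6752)
  v7: (1-0.798)·(3.71,-0.12) + 0.798·(3.14,-0.07) = (3.2551,-0.0801)
Shoelace sum Σ(x_i·y_{i+1} − x_{i+1}·y_i):
  i=1: 2.9729·2.9654 − 0.0839·1.7056 = +8.6728 (running +8.6728)
  i=2: 0.0839·0.6088 − -2.2914·2.9654 = +6.8461 (running +15.5188)
  i=3: -2.2914·-0.0362 − -2.2422·0.6088 = +1.4479 (running +16.9667)
  i=4: -2.2422·-0.7258 − -1.8406·-0.0362 = +1.5609 (running +18.5276)
  i=5: -1.8406·-1.6752 − 0.5263·-0.7258 = +3.4654 (running +21.9930)
  i=6: 0.5263·-0.0801 − 3.2551·-1.6752 = +5.4110 (running +27.4039)
  i=7: 3.2551·1.7056 − 2.9729·-0.0801 = +5.7902 (running +33.1942)
Area = |Σ|/2 = |33.1942|/2 = 16.5971

Area at t=0.798: 16.5971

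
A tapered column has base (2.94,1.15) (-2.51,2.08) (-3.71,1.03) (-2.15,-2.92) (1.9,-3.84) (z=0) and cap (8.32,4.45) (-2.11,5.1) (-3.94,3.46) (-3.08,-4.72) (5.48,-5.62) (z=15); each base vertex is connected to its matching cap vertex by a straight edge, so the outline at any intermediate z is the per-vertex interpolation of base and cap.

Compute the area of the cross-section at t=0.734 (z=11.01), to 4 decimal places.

Area at t=0.734: 78.8883

Cross-section at t=0.734: each vertex is (1-t)·p0[i] + t·p1[i].
  v1: (1-0.734)·(2.94,1.15) + 0.734·(8.32,4.45) = (6.8889,3.5722)
  v2: (1-0.734)·(-2.51,2.08) + 0.734·(-2.11,5.1) = (-2.2164,4.2967)
  v3: (1-0.734)·(-3.71,1.03) + 0.734·(-3.94,3.46) = (-3.8788,2.8136)
  v4: (1-0.734)·(-2.15,-2.92) + 0.734·(-3.08,-4.72) = (-2.8326,-4.2412)
  v5: (1-0.734)·(1.9,-3.84) + 0.734·(5.48,-5.62) = (4.5277,-5.1465)
Shoelace sum Σ(x_i·y_{i+1} − x_{i+1}·y_i):
  i=1: 6.8889·4.2967 − -2.2164·3.5722 = +37.5169 (running +37.5169)
  i=2: -2.2164·2.8136 − -3.8788·4.2967 = +10.4299 (running +47.9468)
  i=3: -3.8788·-4.2412 − -2.8326·2.8136 = +24.4208 (running +72.3676)
  i=4: -2.8326·-5.1465 − 4.5277·-4.2412 = +33.7811 (running +106.1487)
  i=5: 4.5277·3.5722 − 6.8889·-5.1465 = +51.6279 (running +157.7766)
Area = |Σ|/2 = |157.7766|/2 = 78.8883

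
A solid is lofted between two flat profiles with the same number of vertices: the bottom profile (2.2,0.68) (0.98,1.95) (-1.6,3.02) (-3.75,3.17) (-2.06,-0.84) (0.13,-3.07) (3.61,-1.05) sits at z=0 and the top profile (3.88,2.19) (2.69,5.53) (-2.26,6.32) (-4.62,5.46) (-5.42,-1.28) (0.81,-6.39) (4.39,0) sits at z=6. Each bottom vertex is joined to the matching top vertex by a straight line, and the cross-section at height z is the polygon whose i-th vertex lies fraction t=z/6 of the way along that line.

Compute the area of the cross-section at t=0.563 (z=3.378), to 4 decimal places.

Area at t=0.563: 54.1995

Cross-section at t=0.563: each vertex is (1-t)·p0[i] + t·p1[i].
  v1: (1-0.563)·(2.2,0.68) + 0.563·(3.88,2.19) = (3.1458,1.5301)
  v2: (1-0.563)·(0.98,1.95) + 0.563·(2.69,5.53) = (1.9427,3.9655)
  v3: (1-0.563)·(-1.6,3.02) + 0.563·(-2.26,6.32) = (-1.9716,4.8779)
  v4: (1-0.563)·(-3.75,3.17) + 0.563·(-4.62,5.46) = (-4.2398,4.4593)
  v5: (1-0.563)·(-2.06,-0.84) + 0.563·(-5.42,-1.28) = (-3.9517,-1.0877)
  v6: (1-0.563)·(0.13,-3.07) + 0.563·(0.81,-6.39) = (0.5128,-4.9392)
  v7: (1-0.563)·(3.61,-1.05) + 0.563·(4.39,0) = (4.0491,-0.4589)
Shoelace sum Σ(x_i·y_{i+1} − x_{i+1}·y_i):
  i=1: 3.1458·3.9655 − 1.9427·1.5301 = +9.5023 (running +9.5023)
  i=2: 1.9427·4.8779 − -1.9716·3.9655 = +17.2948 (running +26.7971)
  i=3: -1.9716·4.4593 − -4.2398·4.8779 = +11.8896 (running +38.6867)
  i=4: -4.2398·-1.0877 − -3.9517·4.4593 = +22.2333 (running +60.9200)
  i=5: -3.9517·-4.9392 − 0.5128·-1.0877 = +20.0758 (running +80.9958)
  i=6: 0.5128·-0.4589 − 4.0491·-4.9392 = +19.7640 (running +100.7599)
  i=7: 4.0491·1.5301 − 3.1458·-0.4589 = +7.6392 (running +108.3991)
Area = |Σ|/2 = |108.3991|/2 = 54.1995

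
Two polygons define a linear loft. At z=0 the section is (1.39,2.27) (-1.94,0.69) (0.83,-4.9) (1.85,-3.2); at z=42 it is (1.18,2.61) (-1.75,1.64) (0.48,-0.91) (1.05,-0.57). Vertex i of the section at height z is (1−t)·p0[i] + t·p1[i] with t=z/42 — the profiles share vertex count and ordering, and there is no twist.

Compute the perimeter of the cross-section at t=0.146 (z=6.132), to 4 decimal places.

Cross-section at t=0.146: each vertex is (1-t)·p0[i] + t·p1[i].
  v1: (1-0.146)·(1.39,2.27) + 0.146·(1.18,2.61) = (1.3593,2.3196)
  v2: (1-0.146)·(-1.94,0.69) + 0.146·(-1.75,1.64) = (-1.9123,0.8287)
  v3: (1-0.146)·(0.83,-4.9) + 0.146·(0.48,-0.91) = (0.7789,-4.3175)
  v4: (1-0.146)·(1.85,-3.2) + 0.146·(1.05,-0.57) = (1.7332,-2.8160)
Perimeter = Σ |v_{i+1} − v_i|:
  edge 1→2: √(-3.2716² + -1.4909²) = 3.5953 (running 3.5953)
  edge 2→3: √(2.6912² + -5.1462²) = 5.8073 (running 9.4027)
  edge 3→4: √(0.9543² + 1.5014²) = 1.7790 (running 11.1817)
  edge 4→1: √(-0.3739² + 5.1357²) = 5.1492 (running 16.3310)
Perimeter = 16.3310

Perimeter at t=0.146: 16.3310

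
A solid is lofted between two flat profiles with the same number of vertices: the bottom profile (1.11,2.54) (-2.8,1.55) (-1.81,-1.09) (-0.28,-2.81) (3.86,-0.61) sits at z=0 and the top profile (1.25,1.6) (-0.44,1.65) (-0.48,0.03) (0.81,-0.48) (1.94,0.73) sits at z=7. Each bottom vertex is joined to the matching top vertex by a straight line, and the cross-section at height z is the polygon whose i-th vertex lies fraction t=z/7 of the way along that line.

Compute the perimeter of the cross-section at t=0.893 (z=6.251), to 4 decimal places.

Cross-section at t=0.893: each vertex is (1-t)·p0[i] + t·p1[i].
  v1: (1-0.893)·(1.11,2.54) + 0.893·(1.25,1.6) = (1.2350,1.7006)
  v2: (1-0.893)·(-2.8,1.55) + 0.893·(-0.44,1.65) = (-0.6925,1.6393)
  v3: (1-0.893)·(-1.81,-1.09) + 0.893·(-0.48,0.03) = (-0.6223,-0.0898)
  v4: (1-0.893)·(-0.28,-2.81) + 0.893·(0.81,-0.48) = (0.6934,-0.7293)
  v5: (1-0.893)·(3.86,-0.61) + 0.893·(1.94,0.73) = (2.1454,0.5866)
Perimeter = Σ |v_{i+1} − v_i|:
  edge 1→2: √(-1.9275² + -0.0613²) = 1.9285 (running 1.9285)
  edge 2→3: √(0.0702² + -1.7291²) = 1.7306 (running 3.6591)
  edge 3→4: √(1.3157² + -0.6395²) = 1.4629 (running 5.1219)
  edge 4→5: √(1.4521² + 1.3159²) = 1.9596 (running 7.0816)
  edge 5→1: √(-0.9104² + 1.1140²) = 1.4387 (running 8.5202)
Perimeter = 8.5202

Perimeter at t=0.893: 8.5202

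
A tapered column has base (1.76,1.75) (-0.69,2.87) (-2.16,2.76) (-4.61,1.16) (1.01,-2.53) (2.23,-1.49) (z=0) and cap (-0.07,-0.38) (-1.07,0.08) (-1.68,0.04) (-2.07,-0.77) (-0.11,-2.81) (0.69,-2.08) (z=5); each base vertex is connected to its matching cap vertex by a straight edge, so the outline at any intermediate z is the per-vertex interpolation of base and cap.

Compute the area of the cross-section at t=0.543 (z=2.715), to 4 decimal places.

Cross-section at t=0.543: each vertex is (1-t)·p0[i] + t·p1[i].
  v1: (1-0.543)·(1.76,1.75) + 0.543·(-0.07,-0.38) = (0.7663,0.5934)
  v2: (1-0.543)·(-0.69,2.87) + 0.543·(-1.07,0.08) = (-0.8963,1.3550)
  v3: (1-0.543)·(-2.16,2.76) + 0.543·(-1.68,0.04) = (-1.8994,1.2830)
  v4: (1-0.543)·(-4.61,1.16) + 0.543·(-2.07,-0.77) = (-3.2308,0.1120)
  v5: (1-0.543)·(1.01,-2.53) + 0.543·(-0.11,-2.81) = (0.4018,-2.6820)
  v6: (1-0.543)·(2.23,-1.49) + 0.543·(0.69,-2.08) = (1.3938,-1.8104)
Shoelace sum Σ(x_i·y_{i+1} − x_{i+1}·y_i):
  i=1: 0.7663·1.3550 − -0.8963·0.5934 = +1.5703 (running +1.5703)
  i=2: -0.8963·1.2830 − -1.8994·1.3550 = +1.4236 (running +2.9939)
  i=3: -1.8994·0.1120 − -3.2308·1.2830 = +3.9325 (running +6.9264)
  i=4: -3.2308·-2.6820 − 0.4018·0.1120 = +8.6201 (running +15.5465)
  i=5: 0.4018·-1.8104 − 1.3938·-2.6820 = +3.0107 (running +18.5572)
  i=6: 1.3938·0.5934 − 0.7663·-1.8104 = +2.2144 (running +20.7715)
Area = |Σ|/2 = |20.7715|/2 = 10.3858

Area at t=0.543: 10.3858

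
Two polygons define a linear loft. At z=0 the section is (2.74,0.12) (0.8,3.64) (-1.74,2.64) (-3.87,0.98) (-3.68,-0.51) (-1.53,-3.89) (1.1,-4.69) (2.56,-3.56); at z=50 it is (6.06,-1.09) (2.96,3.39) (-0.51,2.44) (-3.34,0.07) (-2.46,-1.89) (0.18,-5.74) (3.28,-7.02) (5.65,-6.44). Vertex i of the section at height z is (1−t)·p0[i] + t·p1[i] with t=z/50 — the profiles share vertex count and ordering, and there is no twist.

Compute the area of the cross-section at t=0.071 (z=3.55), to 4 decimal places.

Cross-section at t=0.071: each vertex is (1-t)·p0[i] + t·p1[i].
  v1: (1-0.071)·(2.74,0.12) + 0.071·(6.06,-1.09) = (2.9757,0.0341)
  v2: (1-0.071)·(0.8,3.64) + 0.071·(2.96,3.39) = (0.9534,3.6223)
  v3: (1-0.071)·(-1.74,2.64) + 0.071·(-0.51,2.44) = (-1.6527,2.6258)
  v4: (1-0.071)·(-3.87,0.98) + 0.071·(-3.34,0.07) = (-3.8324,0.9154)
  v5: (1-0.071)·(-3.68,-0.51) + 0.071·(-2.46,-1.89) = (-3.5934,-0.6080)
  v6: (1-0.071)·(-1.53,-3.89) + 0.071·(0.18,-5.74) = (-1.4086,-4.0213)
  v7: (1-0.071)·(1.1,-4.69) + 0.071·(3.28,-7.02) = (1.2548,-4.8554)
  v8: (1-0.071)·(2.56,-3.56) + 0.071·(5.65,-6.44) = (2.7794,-3.7645)
Shoelace sum Σ(x_i·y_{i+1} − x_{i+1}·y_i):
  i=1: 2.9757·3.6223 − 0.9534·0.0341 = +10.7463 (running +10.7463)
  i=2: 0.9534·2.6258 − -1.6527·3.6223 = +8.4897 (running +19.2360)
  i=3: -1.6527·0.9154 − -3.8324·2.6258 = +8.5502 (running +27.7862)
  i=4: -3.8324·-0.6080 − -3.5934·0.9154 = +5.6193 (running +33.4056)
  i=5: -3.5934·-4.0213 − -1.4086·-0.6080 = +13.5938 (running +46.9994)
  i=6: -1.4086·-4.8554 − 1.2548·-4.0213 = +11.8852 (running +58.8846)
  i=7: 1.2548·-3.7645 − 2.7794·-4.8554 = +8.7715 (running +67.6562)
  i=8: 2.7794·0.0341 − 2.9757·-3.7645 = +11.2968 (running +78.9530)
Area = |Σ|/2 = |78.9530|/2 = 39.4765

Area at t=0.071: 39.4765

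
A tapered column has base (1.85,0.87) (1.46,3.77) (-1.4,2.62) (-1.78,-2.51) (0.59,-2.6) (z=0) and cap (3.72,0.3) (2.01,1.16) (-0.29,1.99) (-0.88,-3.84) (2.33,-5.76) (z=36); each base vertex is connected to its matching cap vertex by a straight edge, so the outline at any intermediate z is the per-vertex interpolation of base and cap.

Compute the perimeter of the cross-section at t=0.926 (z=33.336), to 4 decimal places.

Perimeter at t=0.926: 19.7959

Cross-section at t=0.926: each vertex is (1-t)·p0[i] + t·p1[i].
  v1: (1-0.926)·(1.85,0.87) + 0.926·(3.72,0.3) = (3.5816,0.3422)
  v2: (1-0.926)·(1.46,3.77) + 0.926·(2.01,1.16) = (1.9693,1.3531)
  v3: (1-0.926)·(-1.4,2.62) + 0.926·(-0.29,1.99) = (-0.3721,2.0366)
  v4: (1-0.926)·(-1.78,-2.51) + 0.926·(-0.88,-3.84) = (-0.9466,-3.7416)
  v5: (1-0.926)·(0.59,-2.6) + 0.926·(2.33,-5.76) = (2.2012,-5.5262)
Perimeter = Σ |v_{i+1} − v_i|:
  edge 1→2: √(-1.6123² + 1.0110²) = 1.9031 (running 1.9031)
  edge 2→3: √(-2.3414² + 0.6835²) = 2.4392 (running 4.3422)
  edge 3→4: √(-0.5745² + -5.7782²) = 5.8067 (running 10.1489)
  edge 4→5: √(3.1478² + -1.7846²) = 3.6185 (running 13.7674)
  edge 5→1: √(1.3804² + 5.8683²) = 6.0285 (running 19.7959)
Perimeter = 19.7959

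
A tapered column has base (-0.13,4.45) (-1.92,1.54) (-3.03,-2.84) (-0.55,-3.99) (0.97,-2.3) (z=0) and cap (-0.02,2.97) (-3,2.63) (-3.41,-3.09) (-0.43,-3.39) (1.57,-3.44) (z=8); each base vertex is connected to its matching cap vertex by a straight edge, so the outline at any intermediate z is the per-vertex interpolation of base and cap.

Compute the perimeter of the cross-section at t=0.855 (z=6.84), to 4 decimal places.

Perimeter at t=0.855: 19.9604

Cross-section at t=0.855: each vertex is (1-t)·p0[i] + t·p1[i].
  v1: (1-0.855)·(-0.13,4.45) + 0.855·(-0.02,2.97) = (-0.0360,3.1846)
  v2: (1-0.855)·(-1.92,1.54) + 0.855·(-3,2.63) = (-2.8434,2.4720)
  v3: (1-0.855)·(-3.03,-2.84) + 0.855·(-3.41,-3.09) = (-3.3549,-3.0537)
  v4: (1-0.855)·(-0.55,-3.99) + 0.855·(-0.43,-3.39) = (-0.4474,-3.4770)
  v5: (1-0.855)·(0.97,-2.3) + 0.855·(1.57,-3.44) = (1.4830,-3.2747)
Perimeter = Σ |v_{i+1} − v_i|:
  edge 1→2: √(-2.8074² + -0.7127²) = 2.8965 (running 2.8965)
  edge 2→3: √(-0.5115² + -5.5257²) = 5.5493 (running 8.4458)
  edge 3→4: √(2.9075² + -0.4233²) = 2.9381 (running 11.3840)
  edge 4→5: √(1.9304² + 0.2023²) = 1.9410 (running 13.3249)
  edge 5→1: √(-1.5189² + 6.4593²) = 6.6355 (running 19.9604)
Perimeter = 19.9604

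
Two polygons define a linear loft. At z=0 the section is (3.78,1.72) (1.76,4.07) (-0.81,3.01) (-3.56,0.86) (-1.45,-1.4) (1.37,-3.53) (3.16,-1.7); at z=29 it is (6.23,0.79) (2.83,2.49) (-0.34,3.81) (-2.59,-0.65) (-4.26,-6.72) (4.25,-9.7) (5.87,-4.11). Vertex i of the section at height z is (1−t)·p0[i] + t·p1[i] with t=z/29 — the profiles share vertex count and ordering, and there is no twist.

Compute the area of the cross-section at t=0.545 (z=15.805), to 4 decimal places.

Cross-section at t=0.545: each vertex is (1-t)·p0[i] + t·p1[i].
  v1: (1-0.545)·(3.78,1.72) + 0.545·(6.23,0.79) = (5.1153,1.2131)
  v2: (1-0.545)·(1.76,4.07) + 0.545·(2.83,2.49) = (2.3432,3.2089)
  v3: (1-0.545)·(-0.81,3.01) + 0.545·(-0.34,3.81) = (-0.5538,3.4460)
  v4: (1-0.545)·(-3.56,0.86) + 0.545·(-2.59,-0.65) = (-3.0313,0.0370)
  v5: (1-0.545)·(-1.45,-1.4) + 0.545·(-4.26,-6.72) = (-2.9814,-4.2994)
  v6: (1-0.545)·(1.37,-3.53) + 0.545·(4.25,-9.7) = (2.9396,-6.8926)
  v7: (1-0.545)·(3.16,-1.7) + 0.545·(5.87,-4.11) = (4.6370,-3.0135)
Shoelace sum Σ(x_i·y_{i+1} − x_{i+1}·y_i):
  i=1: 5.1153·3.2089 − 2.3432·1.2131 = +13.5717 (running +13.5717)
  i=2: 2.3432·3.4460 − -0.5538·3.2089 = +9.8517 (running +23.4235)
  i=3: -0.5538·0.0370 − -3.0313·3.4460 = +10.4255 (running +33.8490)
  i=4: -3.0313·-4.2994 − -2.9814·0.0370 = +13.1434 (running +46.9924)
  i=5: -2.9814·-6.8926 − 2.9396·-4.2994 = +33.1886 (running +80.1810)
  i=6: 2.9396·-3.0135 − 4.6370·-6.8926 = +23.1025 (running +103.2836)
  i=7: 4.6370·1.2131 − 5.1153·-3.0135 = +21.0399 (running +124.3234)
Area = |Σ|/2 = |124.3234|/2 = 62.1617

Area at t=0.545: 62.1617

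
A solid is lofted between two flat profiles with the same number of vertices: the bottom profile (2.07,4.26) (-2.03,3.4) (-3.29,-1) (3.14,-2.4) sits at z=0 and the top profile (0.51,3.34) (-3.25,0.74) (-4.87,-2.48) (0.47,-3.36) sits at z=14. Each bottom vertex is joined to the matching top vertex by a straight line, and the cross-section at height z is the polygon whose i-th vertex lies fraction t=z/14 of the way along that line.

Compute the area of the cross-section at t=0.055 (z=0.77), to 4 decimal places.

Area at t=0.055: 28.7623

Cross-section at t=0.055: each vertex is (1-t)·p0[i] + t·p1[i].
  v1: (1-0.055)·(2.07,4.26) + 0.055·(0.51,3.34) = (1.9842,4.2094)
  v2: (1-0.055)·(-2.03,3.4) + 0.055·(-3.25,0.74) = (-2.0971,3.2537)
  v3: (1-0.055)·(-3.29,-1) + 0.055·(-4.87,-2.48) = (-3.3769,-1.0814)
  v4: (1-0.055)·(3.14,-2.4) + 0.055·(0.47,-3.36) = (2.9931,-2.4528)
Shoelace sum Σ(x_i·y_{i+1} − x_{i+1}·y_i):
  i=1: 1.9842·3.2537 − -2.0971·4.2094 = +15.2835 (running +15.2835)
  i=2: -2.0971·-1.0814 − -3.3769·3.2537 = +13.2552 (running +28.5387)
  i=3: -3.3769·-2.4528 − 2.9931·-1.0814 = +11.5197 (running +40.0584)
  i=4: 2.9931·4.2094 − 1.9842·-2.4528 = +17.4662 (running +57.5246)
Area = |Σ|/2 = |57.5246|/2 = 28.7623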